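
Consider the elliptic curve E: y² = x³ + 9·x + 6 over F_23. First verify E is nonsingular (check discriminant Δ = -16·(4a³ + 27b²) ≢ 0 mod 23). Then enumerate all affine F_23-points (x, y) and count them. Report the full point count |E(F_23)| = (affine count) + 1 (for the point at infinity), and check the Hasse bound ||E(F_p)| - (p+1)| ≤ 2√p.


Affine points = {(0, 11), (0, 12), (1, 4), (1, 19), (2, 3), (2, 20), (6, 0), (12, 5), (12, 18), (14, 1), (14, 22), (17, 9), (17, 14), (21, 7), (21, 16)}; affine count = 15; |E(F_23)| = 16.

Discriminant check: Δ ∝ 4a³ + 27b² = 4·9³ + 27·6² = 4·729 + 27·36 ≡ 1 (mod 23). Nonzero ⇒ E is nonsingular.
For each x ∈ F_23, compute rhs = x³ + 9·x + 6 mod 23, then count y ∈ F_23 with y² ≡ rhs.
  x = 0: rhs = 6, matching y values: 11, 12 (2 points).
  x = 1: rhs = 16, matching y values: 4, 19 (2 points).
  x = 2: rhs = 9, matching y values: 3, 20 (2 points).
  x = 3: rhs = 14, matching y values: none (0 points).
  x = 4: rhs = 14, matching y values: none (0 points).
  x = 5: rhs = 15, matching y values: none (0 points).
  x = 6: rhs = 0, matching y values: 0 (1 points).
  x = 7: rhs = 21, matching y values: none (0 points).
  x = 8: rhs = 15, matching y values: none (0 points).
  x = 9: rhs = 11, matching y values: none (0 points).
  x = 10: rhs = 15, matching y values: none (0 points).
  x = 11: rhs = 10, matching y values: none (0 points).
  x = 12: rhs = 2, matching y values: 5, 18 (2 points).
  x = 13: rhs = 20, matching y values: none (0 points).
  x = 14: rhs = 1, matching y values: 1, 22 (2 points).
  x = 15: rhs = 20, matching y values: none (0 points).
  x = 16: rhs = 14, matching y values: none (0 points).
  x = 17: rhs = 12, matching y values: 9, 14 (2 points).
  x = 18: rhs = 20, matching y values: none (0 points).
  x = 19: rhs = 21, matching y values: none (0 points).
  x = 20: rhs = 21, matching y values: none (0 points).
  x = 21: rhs = 3, matching y values: 7, 16 (2 points).
  x = 22: rhs = 19, matching y values: none (0 points).
Total affine count: 15.
Full point count |E(F_23)| = 15 + 1 = 16.
Hasse bound: |16 − (23+1)| = |-8| = 8 ≤ 2√23 ≈ 9.5917 ✓.


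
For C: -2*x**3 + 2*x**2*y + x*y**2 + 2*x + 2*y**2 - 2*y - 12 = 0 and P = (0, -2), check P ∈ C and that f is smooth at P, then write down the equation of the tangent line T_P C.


Tangent line at P: 6*x - 10*y - 20 = 0.

Step 1: f(0, -2) = 0, so P lies on C.
Step 2: partial derivatives
  f_x(x, y) = -6*x**2 + 4*x*y + y**2 + 2, f_y(x, y) = 2*x**2 + 2*x*y + 4*y - 2.
  f_x(P) = 6, f_y(P) = -10 (gradient nonzero, so P is smooth).
Step 3: tangent line at P: 6·(x − 0) + -10·(y − -2) = 0.
Expanding: 6*x - 10*y - 20 = 0.


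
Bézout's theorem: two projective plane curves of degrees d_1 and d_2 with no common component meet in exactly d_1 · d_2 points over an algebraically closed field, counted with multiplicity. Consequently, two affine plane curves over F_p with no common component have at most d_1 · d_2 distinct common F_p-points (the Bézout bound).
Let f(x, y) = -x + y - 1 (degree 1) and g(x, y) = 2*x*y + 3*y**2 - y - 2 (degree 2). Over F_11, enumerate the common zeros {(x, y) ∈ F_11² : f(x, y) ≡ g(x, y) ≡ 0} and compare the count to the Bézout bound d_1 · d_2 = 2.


Common zeros: {(0, 1), (3, 4)}; count = 2; Bézout bound = 2.

deg(f) = 1, deg(g) = 2, so Bézout bound = 2.
Scan x ∈ F_11. For each x, list the y ∈ F_11 with f(x, y) ≡ 0 and those with g(x, y) ≡ 0 (mod 11); the common zeros in that column are the intersection.
  x = 0: f ≡ 0 at y ∈ {1}; g ≡ 0 at y ∈ {1, 3}; common: {1}.
  x = 1: f ≡ 0 at y ∈ {2}; g ≡ 0 at y ∈ {8, 10}; common: ∅.
  x = 2: f ≡ 0 at y ∈ {3}; g ≡ 0 at y ∈ {5}; common: ∅.
  x = 3: f ≡ 0 at y ∈ {4}; g ≡ 0 at y ∈ {4, 9}; common: {4}.
  x = 4: f ≡ 0 at y ∈ {5}; g ≡ 0 at y ∈ ∅; common: ∅.
  x = 5: f ≡ 0 at y ∈ {6}; g ≡ 0 at y ∈ ∅; common: ∅.
  x = 6: f ≡ 0 at y ∈ {7}; g ≡ 0 at y ∈ ∅; common: ∅.
  x = 7: f ≡ 0 at y ∈ {8}; g ≡ 0 at y ∈ ∅; common: ∅.
  x = 8: f ≡ 0 at y ∈ {9}; g ≡ 0 at y ∈ ∅; common: ∅.
  x = 9: f ≡ 0 at y ∈ {10}; g ≡ 0 at y ∈ {2, 7}; common: ∅.
  x = 10: f ≡ 0 at y ∈ {0}; g ≡ 0 at y ∈ {6}; common: ∅.
Collecting: common zeros = {(0, 1), (3, 4)}, so the count is 2.
Comparison with the Bézout bound: 2 ≤ 2 = deg(f)·deg(g), as expected for curves with no common component (the bound is attained).


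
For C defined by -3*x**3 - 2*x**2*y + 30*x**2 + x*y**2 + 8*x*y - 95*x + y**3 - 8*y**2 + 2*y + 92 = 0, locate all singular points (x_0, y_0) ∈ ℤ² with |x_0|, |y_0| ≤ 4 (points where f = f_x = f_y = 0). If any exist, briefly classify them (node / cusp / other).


Singular points: {(3, 2)}; classification: node.

Compute partial derivatives:
  f_x = -9*x**2 - 4*x*y + 60*x + y**2 + 8*y - 95.
  f_y = -2*x**2 + 2*x*y + 8*x + 3*y**2 - 16*y + 2.
Scan x_0 ∈ {−4, ..., 4}. For each x_0, f_y(x_0, y) is a polynomial in y; find its integer roots y ∈ {−4, ..., 4}, then test f_x and f at those candidates.
  x = -4: f_y(-4, y) = 3*y**2 - 24*y - 62; no integer root y with |y| ≤ 4.
  x = -3: f_y(-3, y) = 3*y**2 - 22*y - 40; no integer root y with |y| ≤ 4.
  x = -2: f_y(-2, y) = 3*y**2 - 20*y - 22; no integer root y with |y| ≤ 4.
  x = -1: f_y(-1, y) = 3*y**2 - 18*y - 8; no integer root y with |y| ≤ 4.
  x = 0: f_y(0, y) = 3*y**2 - 16*y + 2; no integer root y with |y| ≤ 4.
  x = 1: f_y(1, y) = 3*y**2 - 14*y + 8; vanishes at y ∈ {4}. (1, 4): f_x = -12 ≠ 0.
  x = 2: f_y(2, y) = 3*y**2 - 12*y + 10; no integer root y with |y| ≤ 4.
  x = 3: f_y(3, y) = 3*y**2 - 10*y + 8; vanishes at y ∈ {2}. (3, 2): f_x = 0, f = 0 — SINGULAR.
  x = 4: f_y(4, y) = 3*y**2 - 8*y + 2; no integer root y with |y| ≤ 4.
Only singular point on the grid: (3, 2).
Classify: substitute x = 3 + u, y = 2 + v and expand: f = -3*u**3 - 2*u**2*v - u**2 + u*v**2 + v**3 + v**2.
No constant or linear terms (consistent with a singular point). Quadratic part: -u**2 + v**2. Cubic part: -3*u**3 - 2*u**2*v + u*v**2 + v**3.
The quadratic part v**2 - u**2 = (v − u)(v + u) splits into two distinct linear factors, so there are two distinct tangent lines y − 2 = ±(x − 3) — this is a node (ordinary double point).
Classification: node.


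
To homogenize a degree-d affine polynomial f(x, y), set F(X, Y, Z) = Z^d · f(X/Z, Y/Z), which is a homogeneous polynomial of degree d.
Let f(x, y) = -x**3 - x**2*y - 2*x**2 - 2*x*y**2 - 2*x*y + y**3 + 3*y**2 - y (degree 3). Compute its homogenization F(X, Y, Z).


F(X, Y, Z) = -X**3 - X**2*Y - 2*X**2*Z - 2*X*Y**2 - 2*X*Y*Z + Y**3 + 3*Y**2*Z - Y*Z**2

deg(f) = 3.
Substitute x = X/Z, y = Y/Z into f, then multiply by Z^3.
  monomial -1·x^3·y^0 ↦ -1·X^3·Y^0·Z^0.
  monomial -1·x^2·y^1 ↦ -1·X^2·Y^1·Z^0.
  monomial -2·x^2·y^0 ↦ -2·X^2·Y^0·Z^1.
  monomial -2·x^1·y^2 ↦ -2·X^1·Y^2·Z^0.
  monomial -2·x^1·y^1 ↦ -2·X^1·Y^1·Z^1.
  monomial 1·x^0·y^3 ↦ 1·X^0·Y^3·Z^0.
  monomial 3·x^0·y^2 ↦ 3·X^0·Y^2·Z^1.
  monomial -1·x^0·y^1 ↦ -1·X^0·Y^1·Z^2.
Collecting: F(X, Y, Z) = -X**3 - X**2*Y - 2*X**2*Z - 2*X*Y**2 - 2*X*Y*Z + Y**3 + 3*Y**2*Z - Y*Z**2.


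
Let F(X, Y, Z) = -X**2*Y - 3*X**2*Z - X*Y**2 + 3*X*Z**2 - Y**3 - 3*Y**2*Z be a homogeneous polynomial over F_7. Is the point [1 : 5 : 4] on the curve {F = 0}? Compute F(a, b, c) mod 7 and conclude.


F(1,5,4) ≡ 1 (mod 7); P is NOT on the curve.

Evaluate F(1, 5, 4) term-by-term (mod 7).
  -X**2*Y ↦ -1·1·5·1 = -5
  -3*X**2*Z ↦ -3·1·1·4 = -12
  -X*Y**2 ↦ -1·1·25·1 = -25
  3*X*Z**2 ↦ 3·1·1·16 = 48
  -Y**3 ↦ -1·1·125·1 = -125
  -3*Y**2*Z ↦ -3·1·25·4 = -300
Sum: F(1, 5, 4) = (-5) + (-12) + (-25) + (48) + (-125) + (-300) = -419.
Reducing mod 7: -419 ≡ 1 (mod 7).
Since F(a, b, c) ≡ 1 ≠ 0 (mod 7), P does NOT lie on the curve.


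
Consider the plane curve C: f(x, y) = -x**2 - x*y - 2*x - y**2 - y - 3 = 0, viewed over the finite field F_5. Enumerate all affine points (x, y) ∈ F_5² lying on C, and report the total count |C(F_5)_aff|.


Affine F_5-points: {(0, 1), (0, 3), (1, 4), (2, 1), (3, 2), (3, 4)}; count = 6.

For each of the 25 pairs (x, y) ∈ F_5², evaluate f(x, y) mod 5. Record the zeros.
  x = 0: [0↦2, 1↦0, 2↦1, 3↦0, 4↦2]  zeros at y ∈ {1, 3}
  x = 1: [0↦4, 1↦1, 2↦1, 3↦4, 4↦0]  zeros at y ∈ {4}
  x = 2: [0↦4, 1↦0, 2↦4, 3↦1, 4↦1]  zeros at y ∈ {1}
  x = 3: [0↦2, 1↦2, 2↦0, 3↦1, 4↦0]  zeros at y ∈ {2, 4}
  x = 4: [0↦3, 1↦2, 2↦4, 3↦4, 4↦2]  zeros at y ∈ ∅
Collecting zeros: affine points = {(0, 1), (0, 3), (1, 4), (2, 1), (3, 2), (3, 4)}.
Total count |C(F_5)_aff| = 6.


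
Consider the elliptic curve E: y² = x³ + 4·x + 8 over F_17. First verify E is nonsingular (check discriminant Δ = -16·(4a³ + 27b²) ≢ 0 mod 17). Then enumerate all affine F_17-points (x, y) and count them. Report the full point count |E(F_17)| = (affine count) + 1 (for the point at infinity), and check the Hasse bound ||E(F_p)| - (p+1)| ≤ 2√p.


Affine points = {(0, 5), (0, 12), (1, 8), (1, 9), (3, 8), (3, 9), (5, 0), (8, 5), (8, 12), (9, 5), (9, 12), (12, 4), (12, 13), (13, 8), (13, 9), (15, 3), (15, 14)}; affine count = 17; |E(F_17)| = 18.

Discriminant check: Δ ∝ 4a³ + 27b² = 4·4³ + 27·8² = 4·64 + 27·64 ≡ 12 (mod 17). Nonzero ⇒ E is nonsingular.
For each x ∈ F_17, compute rhs = x³ + 4·x + 8 mod 17, then count y ∈ F_17 with y² ≡ rhs.
  x = 0: rhs = 8, matching y values: 5, 12 (2 points).
  x = 1: rhs = 13, matching y values: 8, 9 (2 points).
  x = 2: rhs = 7, matching y values: none (0 points).
  x = 3: rhs = 13, matching y values: 8, 9 (2 points).
  x = 4: rhs = 3, matching y values: none (0 points).
  x = 5: rhs = 0, matching y values: 0 (1 points).
  x = 6: rhs = 10, matching y values: none (0 points).
  x = 7: rhs = 5, matching y values: none (0 points).
  x = 8: rhs = 8, matching y values: 5, 12 (2 points).
  x = 9: rhs = 8, matching y values: 5, 12 (2 points).
  x = 10: rhs = 11, matching y values: none (0 points).
  x = 11: rhs = 6, matching y values: none (0 points).
  x = 12: rhs = 16, matching y values: 4, 13 (2 points).
  x = 13: rhs = 13, matching y values: 8, 9 (2 points).
  x = 14: rhs = 3, matching y values: none (0 points).
  x = 15: rhs = 9, matching y values: 3, 14 (2 points).
  x = 16: rhs = 3, matching y values: none (0 points).
Total affine count: 17.
Full point count |E(F_17)| = 17 + 1 = 18.
Hasse bound: |18 − (17+1)| = |0| = 0 ≤ 2√17 ≈ 8.2462 ✓.


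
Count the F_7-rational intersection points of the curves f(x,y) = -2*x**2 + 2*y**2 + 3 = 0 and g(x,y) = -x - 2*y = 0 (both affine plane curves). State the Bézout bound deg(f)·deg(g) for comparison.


Common zeros: {(3, 2), (4, 5)}; count = 2; Bézout bound = 2.

deg(f) = 2, deg(g) = 1, so Bézout bound = 2.
Scan x ∈ F_7. For each x, list the y ∈ F_7 with f(x, y) ≡ 0 and those with g(x, y) ≡ 0 (mod 7); the common zeros in that column are the intersection.
  x = 0: f ≡ 0 at y ∈ {3, 4}; g ≡ 0 at y ∈ {0}; common: ∅.
  x = 1: f ≡ 0 at y ∈ ∅; g ≡ 0 at y ∈ {3}; common: ∅.
  x = 2: f ≡ 0 at y ∈ ∅; g ≡ 0 at y ∈ {6}; common: ∅.
  x = 3: f ≡ 0 at y ∈ {2, 5}; g ≡ 0 at y ∈ {2}; common: {2}.
  x = 4: f ≡ 0 at y ∈ {2, 5}; g ≡ 0 at y ∈ {5}; common: {5}.
  x = 5: f ≡ 0 at y ∈ ∅; g ≡ 0 at y ∈ {1}; common: ∅.
  x = 6: f ≡ 0 at y ∈ ∅; g ≡ 0 at y ∈ {4}; common: ∅.
Collecting: common zeros = {(3, 2), (4, 5)}, so the count is 2.
Comparison with the Bézout bound: 2 ≤ 2 = deg(f)·deg(g), as expected for curves with no common component (the bound is attained).


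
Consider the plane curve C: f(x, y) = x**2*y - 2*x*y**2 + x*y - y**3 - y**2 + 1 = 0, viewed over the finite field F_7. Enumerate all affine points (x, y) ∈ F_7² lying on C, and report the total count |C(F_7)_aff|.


Affine F_7-points: {(0, 3), (1, 5), (2, 4), (5, 3), (5, 4)}; count = 5.

For each of the 49 pairs (x, y) ∈ F_7², evaluate f(x, y) mod 7. Record the zeros.
  x = 0: [0↦1, 1↦6, 2↦3, 3↦0, 4↦5, 5↦5, 6↦1]  zeros at y ∈ {3}
  x = 1: [0↦1, 1↦6, 2↦6, 3↦2, 4↦2, 5↦0, 6↦4]  zeros at y ∈ {5}
  x = 2: [0↦1, 1↦1, 2↦6, 3↦3, 4↦0, 5↦5, 6↦5]  zeros at y ∈ {4}
  x = 3: [0↦1, 1↦5, 2↦3, 3↦3, 4↦6, 5↦6, 6↦4]  zeros at y ∈ ∅
  x = 4: [0↦1, 1↦4, 2↦4, 3↦2, 4↦6, 5↦3, 6↦1]  zeros at y ∈ ∅
  x = 5: [0↦1, 1↦5, 2↦2, 3↦0, 4↦0, 5↦3, 6↦3]  zeros at y ∈ {3, 4}
  x = 6: [0↦1, 1↦1, 2↦4, 3↦4, 4↦2, 5↦6, 6↦3]  zeros at y ∈ ∅
Collecting zeros: affine points = {(0, 3), (1, 5), (2, 4), (5, 3), (5, 4)}.
Total count |C(F_7)_aff| = 5.


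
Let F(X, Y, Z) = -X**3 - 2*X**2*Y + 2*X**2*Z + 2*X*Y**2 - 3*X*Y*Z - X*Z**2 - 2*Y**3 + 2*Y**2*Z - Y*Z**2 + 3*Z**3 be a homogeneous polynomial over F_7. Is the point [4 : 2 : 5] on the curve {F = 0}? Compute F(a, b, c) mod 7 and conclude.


F(4,2,5) ≡ 4 (mod 7); P is NOT on the curve.

Evaluate F(4, 2, 5) term-by-term (mod 7).
  -X**3 ↦ -1·64·1·1 = -64
  -2*X**2*Y ↦ -2·16·2·1 = -64
  2*X**2*Z ↦ 2·16·1·5 = 160
  2*X*Y**2 ↦ 2·4·4·1 = 32
  -3*X*Y*Z ↦ -3·4·2·5 = -120
  -X*Z**2 ↦ -1·4·1·25 = -100
  -2*Y**3 ↦ -2·1·8·1 = -16
  2*Y**2*Z ↦ 2·1·4·5 = 40
  -Y*Z**2 ↦ -1·1·2·25 = -50
  3*Z**3 ↦ 3·1·1·125 = 375
Sum: F(4, 2, 5) = (-64) + (-64) + (160) + (32) + (-120) + (-100) + (-16) + (40) + (-50) + (375) = 193.
Reducing mod 7: 193 ≡ 4 (mod 7).
Since F(a, b, c) ≡ 4 ≠ 0 (mod 7), P does NOT lie on the curve.


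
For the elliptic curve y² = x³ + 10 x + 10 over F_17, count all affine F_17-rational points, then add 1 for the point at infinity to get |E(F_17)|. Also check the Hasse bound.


Affine points = {(1, 2), (1, 15), (2, 2), (2, 15), (3, 4), (3, 13), (5, 7), (5, 10), (7, 7), (7, 10), (9, 8), (9, 9), (13, 5), (13, 12), (14, 2), (14, 15), (15, 4), (15, 13), (16, 4), (16, 13)}; affine count = 20; |E(F_17)| = 21.

Discriminant check: Δ ∝ 4a³ + 27b² = 4·10³ + 27·10² = 4·1000 + 27·100 ≡ 2 (mod 17). Nonzero ⇒ E is nonsingular.
For each x ∈ F_17, compute rhs = x³ + 10·x + 10 mod 17, then count y ∈ F_17 with y² ≡ rhs.
  x = 0: rhs = 10, matching y values: none (0 points).
  x = 1: rhs = 4, matching y values: 2, 15 (2 points).
  x = 2: rhs = 4, matching y values: 2, 15 (2 points).
  x = 3: rhs = 16, matching y values: 4, 13 (2 points).
  x = 4: rhs = 12, matching y values: none (0 points).
  x = 5: rhs = 15, matching y values: 7, 10 (2 points).
  x = 6: rhs = 14, matching y values: none (0 points).
  x = 7: rhs = 15, matching y values: 7, 10 (2 points).
  x = 8: rhs = 7, matching y values: none (0 points).
  x = 9: rhs = 13, matching y values: 8, 9 (2 points).
  x = 10: rhs = 5, matching y values: none (0 points).
  x = 11: rhs = 6, matching y values: none (0 points).
  x = 12: rhs = 5, matching y values: none (0 points).
  x = 13: rhs = 8, matching y values: 5, 12 (2 points).
  x = 14: rhs = 4, matching y values: 2, 15 (2 points).
  x = 15: rhs = 16, matching y values: 4, 13 (2 points).
  x = 16: rhs = 16, matching y values: 4, 13 (2 points).
Total affine count: 20.
Full point count |E(F_17)| = 20 + 1 = 21.
Hasse bound: |21 − (17+1)| = |3| = 3 ≤ 2√17 ≈ 8.2462 ✓.


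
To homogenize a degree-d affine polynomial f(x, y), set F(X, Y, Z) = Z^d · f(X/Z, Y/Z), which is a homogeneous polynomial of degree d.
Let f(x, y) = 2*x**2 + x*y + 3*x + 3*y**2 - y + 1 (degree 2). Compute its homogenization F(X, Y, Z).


F(X, Y, Z) = 2*X**2 + X*Y + 3*X*Z + 3*Y**2 - Y*Z + Z**2

deg(f) = 2.
Substitute x = X/Z, y = Y/Z into f, then multiply by Z^2.
  monomial 2·x^2·y^0 ↦ 2·X^2·Y^0·Z^0.
  monomial 1·x^1·y^1 ↦ 1·X^1·Y^1·Z^0.
  monomial 3·x^1·y^0 ↦ 3·X^1·Y^0·Z^1.
  monomial 3·x^0·y^2 ↦ 3·X^0·Y^2·Z^0.
  monomial -1·x^0·y^1 ↦ -1·X^0·Y^1·Z^1.
  monomial 1·x^0·y^0 ↦ 1·X^0·Y^0·Z^2.
Collecting: F(X, Y, Z) = 2*X**2 + X*Y + 3*X*Z + 3*Y**2 - Y*Z + Z**2.


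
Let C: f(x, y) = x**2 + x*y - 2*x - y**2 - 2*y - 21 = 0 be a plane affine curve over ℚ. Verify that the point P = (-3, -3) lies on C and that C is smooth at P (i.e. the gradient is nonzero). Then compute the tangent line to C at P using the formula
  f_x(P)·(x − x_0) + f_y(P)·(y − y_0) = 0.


Tangent line at P: -11*x + y - 30 = 0.

Step 1: f(-3, -3) = 0, so P lies on C.
Step 2: partial derivatives
  f_x(x, y) = 2*x + y - 2, f_y(x, y) = x - 2*y - 2.
  f_x(P) = -11, f_y(P) = 1 (gradient nonzero, so P is smooth).
Step 3: tangent line at P: -11·(x − -3) + 1·(y − -3) = 0.
Expanding: -11*x + y - 30 = 0.


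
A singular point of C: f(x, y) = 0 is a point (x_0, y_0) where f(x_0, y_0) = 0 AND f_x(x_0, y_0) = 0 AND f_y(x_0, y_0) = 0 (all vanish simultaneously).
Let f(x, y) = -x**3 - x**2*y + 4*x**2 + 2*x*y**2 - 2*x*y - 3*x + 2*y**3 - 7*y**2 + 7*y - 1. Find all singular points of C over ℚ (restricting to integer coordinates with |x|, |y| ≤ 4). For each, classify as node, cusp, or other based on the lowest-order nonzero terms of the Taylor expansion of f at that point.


Singular points: {(1, 1)}; classification: cusp.

Compute partial derivatives:
  f_x = -3*x**2 - 2*x*y + 8*x + 2*y**2 - 2*y - 3.
  f_y = -x**2 + 4*x*y - 2*x + 6*y**2 - 14*y + 7.
Scan x_0 ∈ {−4, ..., 4}. For each x_0, f_y(x_0, y) is a polynomial in y; find its integer roots y ∈ {−4, ..., 4}, then test f_x and f at those candidates.
  x = -4: f_y(-4, y) = 6*y**2 - 30*y - 1; no integer root y with |y| ≤ 4.
  x = -3: f_y(-3, y) = 6*y**2 - 26*y + 4; no integer root y with |y| ≤ 4.
  x = -2: f_y(-2, y) = 6*y**2 - 22*y + 7; no integer root y with |y| ≤ 4.
  x = -1: f_y(-1, y) = 6*y**2 - 18*y + 8; no integer root y with |y| ≤ 4.
  x = 0: f_y(0, y) = 6*y**2 - 14*y + 7; no integer root y with |y| ≤ 4.
  x = 1: f_y(1, y) = 6*y**2 - 10*y + 4; vanishes at y ∈ {1}. (1, 1): f_x = 0, f = 0 — SINGULAR.
  x = 2: f_y(2, y) = 6*y**2 - 6*y - 1; no integer root y with |y| ≤ 4.
  x = 3: f_y(3, y) = 6*y**2 - 2*y - 8; vanishes at y ∈ {-1}. (3, -1): f_x = 4 ≠ 0.
  x = 4: f_y(4, y) = 6*y**2 + 2*y - 17; no integer root y with |y| ≤ 4.
Only singular point on the grid: (1, 1).
Classify: substitute x = 1 + u, y = 1 + v and expand: f = -u**3 - u**2*v + 2*u*v**2 + 2*v**3 + v**2.
No constant or linear terms (consistent with a singular point). Quadratic part: v**2. Cubic part: -u**3 - u**2*v + 2*u*v**2 + 2*v**3.
The quadratic part v**2 is a perfect square, so there is a single (double) tangent line v = 0, i.e. y = 1. Restricting the cubic part to that line (v = 0) leaves -u**3 ≠ 0, so f is not divisible by v and the branch is v² ≈ u**3 to lowest order — this is a cusp.
Classification: cusp.


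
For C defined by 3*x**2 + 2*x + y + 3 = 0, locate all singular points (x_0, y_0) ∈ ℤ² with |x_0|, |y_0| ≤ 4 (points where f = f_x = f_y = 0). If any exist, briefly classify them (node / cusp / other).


No singular points in the scanned grid; C is smooth there.

Compute partial derivatives:
  f_x = 6*x + 2.
  f_y = 1.
f_y = 1 is a nonzero constant, so f_y never vanishes: no point (x, y) can satisfy f = f_x = f_y = 0. In particular no (x, y) ∈ {−4, ..., 4}² is singular; the curve is smooth.


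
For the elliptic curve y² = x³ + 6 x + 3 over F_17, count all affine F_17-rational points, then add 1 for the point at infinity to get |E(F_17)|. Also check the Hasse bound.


Affine points = {(6, 0), (8, 6), (8, 11), (9, 2), (9, 15), (10, 3), (10, 14), (12, 1), (12, 16), (13, 0), (14, 3), (14, 14), (15, 0), (16, 8), (16, 9)}; affine count = 15; |E(F_17)| = 16.

Discriminant check: Δ ∝ 4a³ + 27b² = 4·6³ + 27·3² = 4·216 + 27·9 ≡ 2 (mod 17). Nonzero ⇒ E is nonsingular.
For each x ∈ F_17, compute rhs = x³ + 6·x + 3 mod 17, then count y ∈ F_17 with y² ≡ rhs.
  x = 0: rhs = 3, matching y values: none (0 points).
  x = 1: rhs = 10, matching y values: none (0 points).
  x = 2: rhs = 6, matching y values: none (0 points).
  x = 3: rhs = 14, matching y values: none (0 points).
  x = 4: rhs = 6, matching y values: none (0 points).
  x = 5: rhs = 5, matching y values: none (0 points).
  x = 6: rhs = 0, matching y values: 0 (1 points).
  x = 7: rhs = 14, matching y values: none (0 points).
  x = 8: rhs = 2, matching y values: 6, 11 (2 points).
  x = 9: rhs = 4, matching y values: 2, 15 (2 points).
  x = 10: rhs = 9, matching y values: 3, 14 (2 points).
  x = 11: rhs = 6, matching y values: none (0 points).
  x = 12: rhs = 1, matching y values: 1, 16 (2 points).
  x = 13: rhs = 0, matching y values: 0 (1 points).
  x = 14: rhs = 9, matching y values: 3, 14 (2 points).
  x = 15: rhs = 0, matching y values: 0 (1 points).
  x = 16: rhs = 13, matching y values: 8, 9 (2 points).
Total affine count: 15.
Full point count |E(F_17)| = 15 + 1 = 16.
Hasse bound: |16 − (17+1)| = |-2| = 2 ≤ 2√17 ≈ 8.2462 ✓.


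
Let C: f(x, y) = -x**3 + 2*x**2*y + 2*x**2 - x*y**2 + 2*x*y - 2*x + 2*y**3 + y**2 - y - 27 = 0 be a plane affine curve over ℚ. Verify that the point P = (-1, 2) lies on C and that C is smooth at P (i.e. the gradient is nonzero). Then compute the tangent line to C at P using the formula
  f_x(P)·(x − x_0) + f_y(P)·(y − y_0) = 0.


Tangent line at P: -17*x + 31*y - 79 = 0.

Step 1: f(-1, 2) = 0, so P lies on C.
Step 2: partial derivatives
  f_x(x, y) = -3*x**2 + 4*x*y + 4*x - y**2 + 2*y - 2, f_y(x, y) = 2*x**2 - 2*x*y + 2*x + 6*y**2 + 2*y - 1.
  f_x(P) = -17, f_y(P) = 31 (gradient nonzero, so P is smooth).
Step 3: tangent line at P: -17·(x − -1) + 31·(y − 2) = 0.
Expanding: -17*x + 31*y - 79 = 0.


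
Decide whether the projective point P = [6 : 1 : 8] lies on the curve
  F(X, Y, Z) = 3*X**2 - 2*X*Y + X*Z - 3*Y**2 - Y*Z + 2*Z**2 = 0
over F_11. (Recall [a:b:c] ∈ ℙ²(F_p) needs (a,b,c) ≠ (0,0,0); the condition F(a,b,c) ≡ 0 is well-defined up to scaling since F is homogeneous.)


F(6,1,8) ≡ 8 (mod 11); P is NOT on the curve.

Evaluate F(6, 1, 8) term-by-term (mod 11).
  3*X**2 ↦ 3·36·1·1 = 108
  -2*X*Y ↦ -2·6·1·1 = -12
  X*Z ↦ 1·6·1·8 = 48
  -3*Y**2 ↦ -3·1·1·1 = -3
  -Y*Z ↦ -1·1·1·8 = -8
  2*Z**2 ↦ 2·1·1·64 = 128
Sum: F(6, 1, 8) = (108) + (-12) + (48) + (-3) + (-8) + (128) = 261.
Reducing mod 11: 261 ≡ 8 (mod 11).
Since F(a, b, c) ≡ 8 ≠ 0 (mod 11), P does NOT lie on the curve.


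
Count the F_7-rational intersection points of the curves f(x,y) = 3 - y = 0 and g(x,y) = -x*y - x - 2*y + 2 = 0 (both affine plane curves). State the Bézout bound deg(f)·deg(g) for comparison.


Common zeros: {(6, 3)}; count = 1; Bézout bound = 2.

deg(f) = 1, deg(g) = 2, so Bézout bound = 2.
Scan x ∈ F_7. For each x, list the y ∈ F_7 with f(x, y) ≡ 0 and those with g(x, y) ≡ 0 (mod 7); the common zeros in that column are the intersection.
  x = 0: f ≡ 0 at y ∈ {3}; g ≡ 0 at y ∈ {1}; common: ∅.
  x = 1: f ≡ 0 at y ∈ {3}; g ≡ 0 at y ∈ {5}; common: ∅.
  x = 2: f ≡ 0 at y ∈ {3}; g ≡ 0 at y ∈ {0}; common: ∅.
  x = 3: f ≡ 0 at y ∈ {3}; g ≡ 0 at y ∈ {4}; common: ∅.
  x = 4: f ≡ 0 at y ∈ {3}; g ≡ 0 at y ∈ {2}; common: ∅.
  x = 5: f ≡ 0 at y ∈ {3}; g ≡ 0 at y ∈ ∅; common: ∅.
  x = 6: f ≡ 0 at y ∈ {3}; g ≡ 0 at y ∈ {3}; common: {3}.
Collecting: common zeros = {(6, 3)}, so the count is 1.
Comparison with the Bézout bound: 1 ≤ 2 = deg(f)·deg(g), as expected for curves with no common component (the affine F_7-count falls short of the bound because intersections may lie at infinity, over extension fields, or carry multiplicity).


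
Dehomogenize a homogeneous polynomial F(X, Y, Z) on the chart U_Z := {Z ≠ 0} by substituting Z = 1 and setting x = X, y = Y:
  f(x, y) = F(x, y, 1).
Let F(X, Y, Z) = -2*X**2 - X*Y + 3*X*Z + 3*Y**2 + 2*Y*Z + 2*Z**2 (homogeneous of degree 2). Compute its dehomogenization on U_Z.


f(x, y) = -2*x**2 - x*y + 3*x + 3*y**2 + 2*y + 2

On U_Z we set Z = 1. Each monomial c·X^i·Y^j·Z^k in F becomes c·x^i·y^j·1^k = c·x^i·y^j.
Substituting Z = 1: F(X, Y, 1) = -2*x**2 - x*y + 3*x + 3*y**2 + 2*y + 2.
Note: deg(f) ≤ deg(F) = 2; strict inequality happens when F is divisible by Z (lost terms).


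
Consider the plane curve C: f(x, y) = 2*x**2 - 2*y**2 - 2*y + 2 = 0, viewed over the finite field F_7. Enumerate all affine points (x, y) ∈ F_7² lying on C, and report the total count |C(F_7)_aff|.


Affine F_7-points: {(1, 1), (1, 5), (2, 3), (5, 3), (6, 1), (6, 5)}; count = 6.

For each of the 49 pairs (x, y) ∈ F_7², evaluate f(x, y) mod 7. Record the zeros.
  x = 0: [0↦2, 1↦5, 2↦4, 3↦6, 4↦4, 5↦5, 6↦2]  zeros at y ∈ ∅
  x = 1: [0↦4, 1↦0, 2↦6, 3↦1, 4↦6, 5↦0, 6↦4]  zeros at y ∈ {1, 5}
  x = 2: [0↦3, 1↦6, 2↦5, 3↦0, 4↦5, 5↦6, 6↦3]  zeros at y ∈ {3}
  x = 3: [0↦6, 1↦2, 2↦1, 3↦3, 4↦1, 5↦2, 6↦6]  zeros at y ∈ ∅
  x = 4: [0↦6, 1↦2, 2↦1, 3↦3, 4↦1, 5↦2, 6↦6]  zeros at y ∈ ∅
  x = 5: [0↦3, 1↦6, 2↦5, 3↦0, 4↦5, 5↦6, 6↦3]  zeros at y ∈ {3}
  x = 6: [0↦4, 1↦0, 2↦6, 3↦1, 4↦6, 5↦0, 6↦4]  zeros at y ∈ {1, 5}
Collecting zeros: affine points = {(1, 1), (1, 5), (2, 3), (5, 3), (6, 1), (6, 5)}.
Total count |C(F_7)_aff| = 6.


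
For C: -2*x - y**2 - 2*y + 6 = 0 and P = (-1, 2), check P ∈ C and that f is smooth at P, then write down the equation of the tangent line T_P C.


Tangent line at P: -2*x - 6*y + 10 = 0.

Step 1: f(-1, 2) = 0, so P lies on C.
Step 2: partial derivatives
  f_x(x, y) = -2, f_y(x, y) = -2*y - 2.
  f_x(P) = -2, f_y(P) = -6 (gradient nonzero, so P is smooth).
Step 3: tangent line at P: -2·(x − -1) + -6·(y − 2) = 0.
Expanding: -2*x - 6*y + 10 = 0.


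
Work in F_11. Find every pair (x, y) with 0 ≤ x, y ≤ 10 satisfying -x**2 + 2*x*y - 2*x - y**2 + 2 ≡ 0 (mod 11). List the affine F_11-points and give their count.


Affine F_11-points: {(1, 1), (2, 5), (2, 10), (4, 0), (4, 8), (5, 0), (5, 10), (6, 5), (6, 7), (10, 1), (10, 8)}; count = 11.

For each of the 121 pairs (x, y) ∈ F_11², evaluate f(x, y) mod 11. Record the zeros.
  x = 0: [0↦2, 1↦1, 2↦9, 3↦4, 4↦8, 5↦10, 6↦10, 7↦8, 8↦4, 9↦9, 10↦1]  zeros at y ∈ ∅
  x = 1: [0↦10, 1↦0, 2↦10, 3↦7, 4↦2, 5↦6, 6↦8, 7↦8, 8↦6, 9↦2, 10↦7]  zeros at y ∈ {1}
  x = 2: [0↦5, 1↦8, 2↦9, 3↦8, 4↦5, 5↦0, 6↦4, 7↦6, 8↦6, 9↦4, 10↦0]  zeros at y ∈ {5, 10}
  x = 3: [0↦9, 1↦3, 2↦6, 3↦7, 4↦6, 5↦3, 6↦9, 7↦2, 8↦4, 9↦4, 10↦2]  zeros at y ∈ ∅
  x = 4: [0↦0, 1↦7, 2↦1, 3↦4, 4↦5, 5↦4, 6↦1, 7↦7, 8↦0, 9↦2, 10↦2]  zeros at y ∈ {0, 8}
  x = 5: [0↦0, 1↦9, 2↦5, 3↦10, 4↦2, 5↦3, 6↦2, 7↦10, 8↦5, 9↦9, 10↦0]  zeros at y ∈ {0, 10}
  x = 6: [0↦9, 1↦9, 2↦7, 3↦3, 4↦8, 5↦0, 6↦1, 7↦0, 8↦8, 9↦3, 10↦7]  zeros at y ∈ {5, 7}
  x = 7: [0↦5, 1↦7, 2↦7, 3↦5, 4↦1, 5↦6, 6↦9, 7↦10, 8↦9, 9↦6, 10↦1]  zeros at y ∈ ∅
  x = 8: [0↦10, 1↦3, 2↦5, 3↦5, 4↦3, 5↦10, 6↦4, 7↦7, 8↦8, 9↦7, 10↦4]  zeros at y ∈ ∅
  x = 9: [0↦2, 1↦8, 2↦1, 3↦3, 4↦3, 5↦1, 6↦8, 7↦2, 8↦5, 9↦6, 10↦5]  zeros at y ∈ ∅
  x = 10: [0↦3, 1↦0, 2↦6, 3↦10, 4↦1, 5↦1, 6↦10, 7↦6, 8↦0, 9↦3, 10↦4]  zeros at y ∈ {1, 8}
Collecting zeros: affine points = {(1, 1), (2, 5), (2, 10), (4, 0), (4, 8), (5, 0), (5, 10), (6, 5), (6, 7), (10, 1), (10, 8)}.
Total count |C(F_11)_aff| = 11.


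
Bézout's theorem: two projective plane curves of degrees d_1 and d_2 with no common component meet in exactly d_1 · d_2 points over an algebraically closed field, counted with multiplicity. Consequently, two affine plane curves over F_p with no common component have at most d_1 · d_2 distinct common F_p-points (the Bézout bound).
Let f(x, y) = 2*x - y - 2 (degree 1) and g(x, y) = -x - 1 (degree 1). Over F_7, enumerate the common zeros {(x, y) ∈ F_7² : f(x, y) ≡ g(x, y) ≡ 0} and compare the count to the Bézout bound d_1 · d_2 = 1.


Common zeros: {(6, 3)}; count = 1; Bézout bound = 1.

deg(f) = 1, deg(g) = 1, so Bézout bound = 1.
Scan x ∈ F_7. For each x, list the y ∈ F_7 with f(x, y) ≡ 0 and those with g(x, y) ≡ 0 (mod 7); the common zeros in that column are the intersection.
  x = 0: f ≡ 0 at y ∈ {5}; g ≡ 0 at y ∈ ∅; common: ∅.
  x = 1: f ≡ 0 at y ∈ {0}; g ≡ 0 at y ∈ ∅; common: ∅.
  x = 2: f ≡ 0 at y ∈ {2}; g ≡ 0 at y ∈ ∅; common: ∅.
  x = 3: f ≡ 0 at y ∈ {4}; g ≡ 0 at y ∈ ∅; common: ∅.
  x = 4: f ≡ 0 at y ∈ {6}; g ≡ 0 at y ∈ ∅; common: ∅.
  x = 5: f ≡ 0 at y ∈ {1}; g ≡ 0 at y ∈ ∅; common: ∅.
  x = 6: f ≡ 0 at y ∈ {3}; g ≡ 0 at y ∈ {0, 1, 2, 3, 4, 5, 6}; common: {3}.
Collecting: common zeros = {(6, 3)}, so the count is 1.
Comparison with the Bézout bound: 1 ≤ 1 = deg(f)·deg(g), as expected for curves with no common component (the bound is attained).


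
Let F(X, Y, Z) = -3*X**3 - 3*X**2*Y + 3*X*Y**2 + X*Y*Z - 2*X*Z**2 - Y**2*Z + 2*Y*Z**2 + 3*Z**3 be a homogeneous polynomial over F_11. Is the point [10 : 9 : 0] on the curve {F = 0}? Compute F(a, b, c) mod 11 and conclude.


F(10,9,0) ≡ 8 (mod 11); P is NOT on the curve.

Evaluate F(10, 9, 0) term-by-term (mod 11).
  -3*X**3 ↦ -3·1000·1·1 = -3000
  -3*X**2*Y ↦ -3·100·9·1 = -2700
  3*X*Y**2 ↦ 3·10·81·1 = 2430
  X*Y*Z ↦ 1·10·9·0 = 0
  -2*X*Z**2 ↦ -2·10·1·0 = 0
  -Y**2*Z ↦ -1·1·81·0 = 0
  2*Y*Z**2 ↦ 2·1·9·0 = 0
  3*Z**3 ↦ 3·1·1·0 = 0
Sum: F(10, 9, 0) = (-3000) + (-2700) + (2430) + (0) + (0) + (0) + (0) + (0) = -3270.
Reducing mod 11: -3270 ≡ 8 (mod 11).
Since F(a, b, c) ≡ 8 ≠ 0 (mod 11), P does NOT lie on the curve.


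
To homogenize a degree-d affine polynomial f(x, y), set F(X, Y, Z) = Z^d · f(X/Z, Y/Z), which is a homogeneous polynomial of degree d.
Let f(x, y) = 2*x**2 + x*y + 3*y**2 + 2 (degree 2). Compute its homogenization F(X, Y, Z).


F(X, Y, Z) = 2*X**2 + X*Y + 3*Y**2 + 2*Z**2

deg(f) = 2.
Substitute x = X/Z, y = Y/Z into f, then multiply by Z^2.
  monomial 2·x^2·y^0 ↦ 2·X^2·Y^0·Z^0.
  monomial 1·x^1·y^1 ↦ 1·X^1·Y^1·Z^0.
  monomial 3·x^0·y^2 ↦ 3·X^0·Y^2·Z^0.
  monomial 2·x^0·y^0 ↦ 2·X^0·Y^0·Z^2.
Collecting: F(X, Y, Z) = 2*X**2 + X*Y + 3*Y**2 + 2*Z**2.


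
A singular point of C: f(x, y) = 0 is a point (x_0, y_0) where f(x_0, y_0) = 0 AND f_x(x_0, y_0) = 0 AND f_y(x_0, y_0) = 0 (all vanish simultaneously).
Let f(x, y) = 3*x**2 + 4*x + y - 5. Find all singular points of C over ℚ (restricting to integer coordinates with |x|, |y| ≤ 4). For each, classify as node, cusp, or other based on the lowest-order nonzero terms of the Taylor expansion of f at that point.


No singular points in the scanned grid; C is smooth there.

Compute partial derivatives:
  f_x = 6*x + 4.
  f_y = 1.
f_y = 1 is a nonzero constant, so f_y never vanishes: no point (x, y) can satisfy f = f_x = f_y = 0. In particular no (x, y) ∈ {−4, ..., 4}² is singular; the curve is smooth.


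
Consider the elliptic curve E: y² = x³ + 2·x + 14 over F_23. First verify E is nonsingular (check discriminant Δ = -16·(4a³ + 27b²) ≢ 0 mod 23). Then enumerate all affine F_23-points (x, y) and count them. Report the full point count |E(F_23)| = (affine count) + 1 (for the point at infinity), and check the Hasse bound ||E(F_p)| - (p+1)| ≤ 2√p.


Affine points = {(2, 7), (2, 16), (3, 1), (3, 22), (6, 9), (6, 14), (7, 7), (7, 16), (8, 6), (8, 17), (9, 5), (9, 18), (12, 8), (12, 15), (13, 11), (13, 12), (14, 7), (14, 16), (16, 5), (16, 18), (17, 4), (17, 19), (20, 2), (20, 21), (21, 5), (21, 18)}; affine count = 26; |E(F_23)| = 27.

Discriminant check: Δ ∝ 4a³ + 27b² = 4·2³ + 27·14² = 4·8 + 27·196 ≡ 11 (mod 23). Nonzero ⇒ E is nonsingular.
For each x ∈ F_23, compute rhs = x³ + 2·x + 14 mod 23, then count y ∈ F_23 with y² ≡ rhs.
  x = 0: rhs = 14, matching y values: none (0 points).
  x = 1: rhs = 17, matching y values: none (0 points).
  x = 2: rhs = 3, matching y values: 7, 16 (2 points).
  x = 3: rhs = 1, matching y values: 1, 22 (2 points).
  x = 4: rhs = 17, matching y values: none (0 points).
  x = 5: rhs = 11, matching y values: none (0 points).
  x = 6: rhs = 12, matching y values: 9, 14 (2 points).
  x = 7: rhs = 3, matching y values: 7, 16 (2 points).
  x = 8: rhs = 13, matching y values: 6, 17 (2 points).
  x = 9: rhs = 2, matching y values: 5, 18 (2 points).
  x = 10: rhs = 22, matching y values: none (0 points).
  x = 11: rhs = 10, matching y values: none (0 points).
  x = 12: rhs = 18, matching y values: 8, 15 (2 points).
  x = 13: rhs = 6, matching y values: 11, 12 (2 points).
  x = 14: rhs = 3, matching y values: 7, 16 (2 points).
  x = 15: rhs = 15, matching y values: none (0 points).
  x = 16: rhs = 2, matching y values: 5, 18 (2 points).
  x = 17: rhs = 16, matching y values: 4, 19 (2 points).
  x = 18: rhs = 17, matching y values: none (0 points).
  x = 19: rhs = 11, matching y values: none (0 points).
  x = 20: rhs = 4, matching y values: 2, 21 (2 points).
  x = 21: rhs = 2, matching y values: 5, 18 (2 points).
  x = 22: rhs = 11, matching y values: none (0 points).
Total affine count: 26.
Full point count |E(F_23)| = 26 + 1 = 27.
Hasse bound: |27 − (23+1)| = |3| = 3 ≤ 2√23 ≈ 9.5917 ✓.


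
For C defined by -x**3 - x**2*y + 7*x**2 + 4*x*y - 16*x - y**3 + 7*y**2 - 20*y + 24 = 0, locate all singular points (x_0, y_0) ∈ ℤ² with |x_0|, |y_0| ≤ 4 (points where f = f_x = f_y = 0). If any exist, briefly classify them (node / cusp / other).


Singular points: {(2, 2)}; classification: node.

Compute partial derivatives:
  f_x = -3*x**2 - 2*x*y + 14*x + 4*y - 16.
  f_y = -x**2 + 4*x - 3*y**2 + 14*y - 20.
Scan x_0 ∈ {−4, ..., 4}. For each x_0, f_y(x_0, y) is a polynomial in y; find its integer roots y ∈ {−4, ..., 4}, then test f_x and f at those candidates.
  x = -4: f_y(-4, y) = -3*y**2 + 14*y - 52; no integer root y with |y| ≤ 4.
  x = -3: f_y(-3, y) = -3*y**2 + 14*y - 41; no integer root y with |y| ≤ 4.
  x = -2: f_y(-2, y) = -3*y**2 + 14*y - 32; no integer root y with |y| ≤ 4.
  x = -1: f_y(-1, y) = -3*y**2 + 14*y - 25; no integer root y with |y| ≤ 4.
  x = 0: f_y(0, y) = -3*y**2 + 14*y - 20; no integer root y with |y| ≤ 4.
  x = 1: f_y(1, y) = -3*y**2 + 14*y - 17; no integer root y with |y| ≤ 4.
  x = 2: f_y(2, y) = -3*y**2 + 14*y - 16; vanishes at y ∈ {2}. (2, 2): f_x = 0, f = 0 — SINGULAR.
  x = 3: f_y(3, y) = -3*y**2 + 14*y - 17; no integer root y with |y| ≤ 4.
  x = 4: f_y(4, y) = -3*y**2 + 14*y - 20; no integer root y with |y| ≤ 4.
Only singular point on the grid: (2, 2).
Classify: substitute x = 2 + u, y = 2 + v and expand: f = -u**3 - u**2*v - u**2 - v**3 + v**2.
No constant or linear terms (consistent with a singular point). Quadratic part: -u**2 + v**2. Cubic part: -u**3 - u**2*v - v**3.
The quadratic part v**2 - u**2 = (v − u)(v + u) splits into two distinct linear factors, so there are two distinct tangent lines y − 2 = ±(x − 2) — this is a node (ordinary double point).
Classification: node.


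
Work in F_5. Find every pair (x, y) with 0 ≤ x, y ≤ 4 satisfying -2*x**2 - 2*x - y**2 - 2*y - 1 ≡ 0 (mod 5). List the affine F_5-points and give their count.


Affine F_5-points: {(0, 4), (1, 0), (1, 3), (3, 0), (3, 3), (4, 4)}; count = 6.

For each of the 25 pairs (x, y) ∈ F_5², evaluate f(x, y) mod 5. Record the zeros.
  x = 0: [0↦4, 1↦1, 2↦1, 3↦4, 4↦0]  zeros at y ∈ {4}
  x = 1: [0↦0, 1↦2, 2↦2, 3↦0, 4↦1]  zeros at y ∈ {0, 3}
  x = 2: [0↦2, 1↦4, 2↦4, 3↦2, 4↦3]  zeros at y ∈ ∅
  x = 3: [0↦0, 1↦2, 2↦2, 3↦0, 4↦1]  zeros at y ∈ {0, 3}
  x = 4: [0↦4, 1↦1, 2↦1, 3↦4, 4↦0]  zeros at y ∈ {4}
Collecting zeros: affine points = {(0, 4), (1, 0), (1, 3), (3, 0), (3, 3), (4, 4)}.
Total count |C(F_5)_aff| = 6.


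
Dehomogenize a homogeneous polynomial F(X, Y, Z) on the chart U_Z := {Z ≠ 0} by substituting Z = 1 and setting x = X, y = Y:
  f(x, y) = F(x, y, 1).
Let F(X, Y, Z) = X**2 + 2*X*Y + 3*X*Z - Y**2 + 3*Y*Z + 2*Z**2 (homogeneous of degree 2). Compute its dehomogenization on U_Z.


f(x, y) = x**2 + 2*x*y + 3*x - y**2 + 3*y + 2

On U_Z we set Z = 1. Each monomial c·X^i·Y^j·Z^k in F becomes c·x^i·y^j·1^k = c·x^i·y^j.
Substituting Z = 1: F(X, Y, 1) = x**2 + 2*x*y + 3*x - y**2 + 3*y + 2.
Note: deg(f) ≤ deg(F) = 2; strict inequality happens when F is divisible by Z (lost terms).


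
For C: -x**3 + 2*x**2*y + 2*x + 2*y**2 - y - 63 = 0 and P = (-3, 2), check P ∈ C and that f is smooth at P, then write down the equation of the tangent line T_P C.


Tangent line at P: -49*x + 25*y - 197 = 0.

Step 1: f(-3, 2) = 0, so P lies on C.
Step 2: partial derivatives
  f_x(x, y) = -3*x**2 + 4*x*y + 2, f_y(x, y) = 2*x**2 + 4*y - 1.
  f_x(P) = -49, f_y(P) = 25 (gradient nonzero, so P is smooth).
Step 3: tangent line at P: -49·(x − -3) + 25·(y − 2) = 0.
Expanding: -49*x + 25*y - 197 = 0.


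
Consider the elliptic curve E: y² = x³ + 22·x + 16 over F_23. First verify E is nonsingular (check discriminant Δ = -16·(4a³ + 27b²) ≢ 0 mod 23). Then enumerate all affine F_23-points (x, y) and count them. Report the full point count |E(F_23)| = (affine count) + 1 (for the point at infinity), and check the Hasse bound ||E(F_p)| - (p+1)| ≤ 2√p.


Affine points = {(0, 4), (0, 19), (1, 4), (1, 19), (9, 0), (11, 5), (11, 18), (14, 3), (14, 20), (15, 8), (15, 15), (16, 5), (16, 18), (17, 6), (17, 17), (19, 5), (19, 18), (22, 4), (22, 19)}; affine count = 19; |E(F_23)| = 20.

Discriminant check: Δ ∝ 4a³ + 27b² = 4·22³ + 27·16² = 4·10648 + 27·256 ≡ 8 (mod 23). Nonzero ⇒ E is nonsingular.
For each x ∈ F_23, compute rhs = x³ + 22·x + 16 mod 23, then count y ∈ F_23 with y² ≡ rhs.
  x = 0: rhs = 16, matching y values: 4, 19 (2 points).
  x = 1: rhs = 16, matching y values: 4, 19 (2 points).
  x = 2: rhs = 22, matching y values: none (0 points).
  x = 3: rhs = 17, matching y values: none (0 points).
  x = 4: rhs = 7, matching y values: none (0 points).
  x = 5: rhs = 21, matching y values: none (0 points).
  x = 6: rhs = 19, matching y values: none (0 points).
  x = 7: rhs = 7, matching y values: none (0 points).
  x = 8: rhs = 14, matching y values: none (0 points).
  x = 9: rhs = 0, matching y values: 0 (1 points).
  x = 10: rhs = 17, matching y values: none (0 points).
  x = 11: rhs = 2, matching y values: 5, 18 (2 points).
  x = 12: rhs = 7, matching y values: none (0 points).
  x = 13: rhs = 15, matching y values: none (0 points).
  x = 14: rhs = 9, matching y values: 3, 20 (2 points).
  x = 15: rhs = 18, matching y values: 8, 15 (2 points).
  x = 16: rhs = 2, matching y values: 5, 18 (2 points).
  x = 17: rhs = 13, matching y values: 6, 17 (2 points).
  x = 18: rhs = 11, matching y values: none (0 points).
  x = 19: rhs = 2, matching y values: 5, 18 (2 points).
  x = 20: rhs = 15, matching y values: none (0 points).
  x = 21: rhs = 10, matching y values: none (0 points).
  x = 22: rhs = 16, matching y values: 4, 19 (2 points).
Total affine count: 19.
Full point count |E(F_23)| = 19 + 1 = 20.
Hasse bound: |20 − (23+1)| = |-4| = 4 ≤ 2√23 ≈ 9.5917 ✓.


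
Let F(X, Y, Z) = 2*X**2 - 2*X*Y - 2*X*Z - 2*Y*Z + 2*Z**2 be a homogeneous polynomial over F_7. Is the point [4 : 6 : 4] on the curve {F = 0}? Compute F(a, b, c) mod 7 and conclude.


F(4,6,4) ≡ 6 (mod 7); P is NOT on the curve.

Evaluate F(4, 6, 4) term-by-term (mod 7).
  2*X**2 ↦ 2·16·1·1 = 32
  -2*X*Y ↦ -2·4·6·1 = -48
  -2*X*Z ↦ -2·4·1·4 = -32
  -2*Y*Z ↦ -2·1·6·4 = -48
  2*Z**2 ↦ 2·1·1·16 = 32
Sum: F(4, 6, 4) = (32) + (-48) + (-32) + (-48) + (32) = -64.
Reducing mod 7: -64 ≡ 6 (mod 7).
Since F(a, b, c) ≡ 6 ≠ 0 (mod 7), P does NOT lie on the curve.


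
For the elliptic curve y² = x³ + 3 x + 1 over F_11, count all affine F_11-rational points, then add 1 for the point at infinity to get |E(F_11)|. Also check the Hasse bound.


Affine points = {(0, 1), (0, 10), (1, 4), (1, 7), (2, 2), (2, 9), (3, 2), (3, 9), (4, 0), (5, 3), (5, 8), (6, 2), (6, 9), (8, 3), (8, 8), (9, 3), (9, 8)}; affine count = 17; |E(F_11)| = 18.

Discriminant check: Δ ∝ 4a³ + 27b² = 4·3³ + 27·1² = 4·27 + 27·1 ≡ 3 (mod 11). Nonzero ⇒ E is nonsingular.
For each x ∈ F_11, compute rhs = x³ + 3·x + 1 mod 11, then count y ∈ F_11 with y² ≡ rhs.
  x = 0: rhs = 1, matching y values: 1, 10 (2 points).
  x = 1: rhs = 5, matching y values: 4, 7 (2 points).
  x = 2: rhs = 4, matching y values: 2, 9 (2 points).
  x = 3: rhs = 4, matching y values: 2, 9 (2 points).
  x = 4: rhs = 0, matching y values: 0 (1 points).
  x = 5: rhs = 9, matching y values: 3, 8 (2 points).
  x = 6: rhs = 4, matching y values: 2, 9 (2 points).
  x = 7: rhs = 2, matching y values: none (0 points).
  x = 8: rhs = 9, matching y values: 3, 8 (2 points).
  x = 9: rhs = 9, matching y values: 3, 8 (2 points).
  x = 10: rhs = 8, matching y values: none (0 points).
Total affine count: 17.
Full point count |E(F_11)| = 17 + 1 = 18.
Hasse bound: |18 − (11+1)| = |6| = 6 ≤ 2√11 ≈ 6.6332 ✓.
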